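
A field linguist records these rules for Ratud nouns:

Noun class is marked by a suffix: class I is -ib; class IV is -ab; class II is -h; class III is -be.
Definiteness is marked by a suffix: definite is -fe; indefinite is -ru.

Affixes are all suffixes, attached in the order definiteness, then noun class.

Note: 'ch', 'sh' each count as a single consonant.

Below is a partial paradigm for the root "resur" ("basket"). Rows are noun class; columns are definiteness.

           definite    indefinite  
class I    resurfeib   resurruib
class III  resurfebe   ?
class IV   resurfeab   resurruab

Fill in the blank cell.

resurrube

Attach definiteness indefinite -ru → resurru.
Attach noun class class III -be → resurrube.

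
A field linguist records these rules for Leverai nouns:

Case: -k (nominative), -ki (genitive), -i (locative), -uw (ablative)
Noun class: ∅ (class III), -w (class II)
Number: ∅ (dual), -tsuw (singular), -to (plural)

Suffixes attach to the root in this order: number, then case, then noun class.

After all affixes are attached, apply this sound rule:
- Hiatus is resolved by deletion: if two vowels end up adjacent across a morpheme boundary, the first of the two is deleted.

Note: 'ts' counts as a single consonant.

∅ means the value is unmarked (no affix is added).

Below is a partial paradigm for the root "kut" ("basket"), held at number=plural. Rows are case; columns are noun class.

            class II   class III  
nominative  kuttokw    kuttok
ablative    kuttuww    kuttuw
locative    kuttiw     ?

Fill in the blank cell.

Attach number plural -to → kutto.
Attach case locative -i → kuttoi.
noun class = class III: zero marking, form stays kuttoi.
Apply vowel deletion: kuttoi → kutti.

kutti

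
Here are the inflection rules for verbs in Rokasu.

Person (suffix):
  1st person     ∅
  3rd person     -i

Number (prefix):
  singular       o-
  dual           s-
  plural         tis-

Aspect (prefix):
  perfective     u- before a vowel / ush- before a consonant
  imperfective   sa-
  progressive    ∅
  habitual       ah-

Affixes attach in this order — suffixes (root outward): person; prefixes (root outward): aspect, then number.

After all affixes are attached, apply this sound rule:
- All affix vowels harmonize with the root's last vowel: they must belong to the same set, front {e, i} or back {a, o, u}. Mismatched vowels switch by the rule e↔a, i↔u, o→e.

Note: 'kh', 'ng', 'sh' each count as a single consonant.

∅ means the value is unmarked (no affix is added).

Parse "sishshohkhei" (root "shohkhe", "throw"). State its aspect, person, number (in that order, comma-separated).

perfective, 3rd person, dual

Segment: s-ush-shohkhe-i.
aspect: u/ush- → perfective.
person: -i → 3rd person.
number: s- → dual.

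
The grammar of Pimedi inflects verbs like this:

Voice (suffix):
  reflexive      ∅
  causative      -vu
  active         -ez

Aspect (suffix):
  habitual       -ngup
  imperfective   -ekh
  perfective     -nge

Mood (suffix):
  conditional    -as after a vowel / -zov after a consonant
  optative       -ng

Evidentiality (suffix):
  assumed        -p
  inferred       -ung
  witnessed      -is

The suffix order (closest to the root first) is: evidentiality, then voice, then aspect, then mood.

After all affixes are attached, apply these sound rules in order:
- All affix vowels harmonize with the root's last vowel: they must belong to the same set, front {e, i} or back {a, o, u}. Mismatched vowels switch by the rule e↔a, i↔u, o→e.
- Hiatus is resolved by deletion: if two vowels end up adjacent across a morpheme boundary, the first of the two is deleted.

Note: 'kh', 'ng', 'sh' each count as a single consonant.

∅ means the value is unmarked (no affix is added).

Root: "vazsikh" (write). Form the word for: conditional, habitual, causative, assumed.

Attach evidentiality assumed -p → vazsikhp.
Attach voice causative -vu → vazsikhpvu.
Attach aspect habitual -ngup → vazsikhpvungup.
Attach mood conditional -zov (after consonant 'p') → vazsikhpvungupzov.
Apply vowel harmony: vazsikhpvungupzov → vazsikhpvingipzev.
Vowel deletion: no change.

vazsikhpvingipzev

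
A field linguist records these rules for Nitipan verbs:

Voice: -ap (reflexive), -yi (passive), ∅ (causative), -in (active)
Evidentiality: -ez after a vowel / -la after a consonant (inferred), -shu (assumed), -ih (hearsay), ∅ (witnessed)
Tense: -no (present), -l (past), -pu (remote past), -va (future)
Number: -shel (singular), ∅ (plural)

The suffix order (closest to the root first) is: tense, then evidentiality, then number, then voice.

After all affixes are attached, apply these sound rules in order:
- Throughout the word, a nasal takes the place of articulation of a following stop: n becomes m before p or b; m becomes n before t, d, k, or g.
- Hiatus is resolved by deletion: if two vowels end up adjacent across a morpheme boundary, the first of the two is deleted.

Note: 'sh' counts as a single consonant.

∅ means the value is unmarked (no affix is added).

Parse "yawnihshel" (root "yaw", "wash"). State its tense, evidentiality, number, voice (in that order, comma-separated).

present, hearsay, singular, causative

Segment: yaw-no-ih-shel.
tense: -no → present.
evidentiality: -ih → hearsay.
number: -shel → singular.
voice: ∅ → causative.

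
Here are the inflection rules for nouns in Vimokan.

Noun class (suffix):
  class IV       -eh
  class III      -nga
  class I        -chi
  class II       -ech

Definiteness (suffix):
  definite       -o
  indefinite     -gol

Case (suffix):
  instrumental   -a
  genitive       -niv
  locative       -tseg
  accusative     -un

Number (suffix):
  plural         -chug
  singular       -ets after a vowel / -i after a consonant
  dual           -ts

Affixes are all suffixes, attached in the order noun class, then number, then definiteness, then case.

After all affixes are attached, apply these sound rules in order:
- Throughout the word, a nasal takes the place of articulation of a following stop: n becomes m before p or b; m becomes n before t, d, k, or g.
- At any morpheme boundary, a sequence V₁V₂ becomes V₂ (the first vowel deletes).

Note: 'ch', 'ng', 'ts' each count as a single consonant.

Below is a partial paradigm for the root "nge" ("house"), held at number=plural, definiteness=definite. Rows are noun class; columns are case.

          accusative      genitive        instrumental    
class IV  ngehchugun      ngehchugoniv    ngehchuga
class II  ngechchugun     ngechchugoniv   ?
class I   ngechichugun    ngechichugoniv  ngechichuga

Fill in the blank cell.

Attach noun class class II -ech → ngeech.
Attach number plural -chug → ngeechchug.
Attach definiteness definite -o → ngeechchugo.
Attach case instrumental -a → ngeechchugoa.
Nasal assimilation: no change.
Apply vowel deletion: ngeechchugoa → ngechchuga.

ngechchuga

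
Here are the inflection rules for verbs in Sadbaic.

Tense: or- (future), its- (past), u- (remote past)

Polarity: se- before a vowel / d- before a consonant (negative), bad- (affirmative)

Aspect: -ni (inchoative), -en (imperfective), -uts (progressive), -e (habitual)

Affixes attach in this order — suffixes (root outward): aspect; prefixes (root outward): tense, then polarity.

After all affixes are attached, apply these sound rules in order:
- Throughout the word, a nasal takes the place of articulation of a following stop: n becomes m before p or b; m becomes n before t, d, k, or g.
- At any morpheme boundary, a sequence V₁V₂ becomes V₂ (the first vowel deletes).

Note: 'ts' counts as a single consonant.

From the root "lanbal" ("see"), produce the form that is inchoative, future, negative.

Attach aspect inchoative -ni → lanbalni.
Attach tense future or- → orlanbalni.
Attach polarity negative se- (before vowel 'o') → seorlanbalni.
Apply nasal assimilation: seorlanbalni → seorlambalni.
Apply vowel deletion: seorlambalni → sorlambalni.

sorlambalni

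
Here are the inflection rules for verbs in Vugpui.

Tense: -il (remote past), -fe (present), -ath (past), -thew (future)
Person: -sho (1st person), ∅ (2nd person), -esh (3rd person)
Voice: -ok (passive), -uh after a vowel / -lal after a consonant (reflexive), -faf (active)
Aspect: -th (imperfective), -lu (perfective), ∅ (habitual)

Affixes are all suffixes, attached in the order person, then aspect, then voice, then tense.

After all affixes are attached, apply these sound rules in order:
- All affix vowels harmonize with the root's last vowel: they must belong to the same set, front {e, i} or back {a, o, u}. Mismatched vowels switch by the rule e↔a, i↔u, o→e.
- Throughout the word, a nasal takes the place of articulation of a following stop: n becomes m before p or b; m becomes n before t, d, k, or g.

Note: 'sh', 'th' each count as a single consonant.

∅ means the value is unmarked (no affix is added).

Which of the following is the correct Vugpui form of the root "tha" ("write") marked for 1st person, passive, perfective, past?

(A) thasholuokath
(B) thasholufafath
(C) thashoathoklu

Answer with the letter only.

A

Attach person 1st person -sho → thasho.
Attach aspect perfective -lu → thasholu.
Attach voice passive -ok → thasholuok.
Attach tense past -ath → thasholuokath.
Vowel harmony: no change.
Nasal assimilation: no change.
So the correct form is thasholuokath, option (A).
(B) thasholufafath is wrong: it uses active instead of passive for voice.
(C) thashoathoklu is wrong: it has the affixes in the wrong order.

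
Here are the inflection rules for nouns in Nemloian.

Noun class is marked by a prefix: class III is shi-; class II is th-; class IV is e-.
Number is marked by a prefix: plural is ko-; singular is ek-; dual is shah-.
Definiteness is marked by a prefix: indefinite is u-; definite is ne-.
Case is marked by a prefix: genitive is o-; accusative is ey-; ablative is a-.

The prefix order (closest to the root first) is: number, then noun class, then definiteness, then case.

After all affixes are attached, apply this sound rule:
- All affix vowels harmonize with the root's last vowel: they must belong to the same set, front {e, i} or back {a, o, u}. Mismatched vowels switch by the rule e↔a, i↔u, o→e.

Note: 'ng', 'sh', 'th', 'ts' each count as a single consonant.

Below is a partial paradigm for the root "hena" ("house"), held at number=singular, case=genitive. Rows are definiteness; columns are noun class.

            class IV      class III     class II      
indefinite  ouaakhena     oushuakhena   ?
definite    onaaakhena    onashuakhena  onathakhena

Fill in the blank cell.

Attach number singular ek- → ekhena.
Attach noun class class II th- → thekhena.
Attach definiteness indefinite u- → uthekhena.
Attach case genitive o- → outhekhena.
Apply vowel harmony: outhekhena → outhakhena.

outhakhena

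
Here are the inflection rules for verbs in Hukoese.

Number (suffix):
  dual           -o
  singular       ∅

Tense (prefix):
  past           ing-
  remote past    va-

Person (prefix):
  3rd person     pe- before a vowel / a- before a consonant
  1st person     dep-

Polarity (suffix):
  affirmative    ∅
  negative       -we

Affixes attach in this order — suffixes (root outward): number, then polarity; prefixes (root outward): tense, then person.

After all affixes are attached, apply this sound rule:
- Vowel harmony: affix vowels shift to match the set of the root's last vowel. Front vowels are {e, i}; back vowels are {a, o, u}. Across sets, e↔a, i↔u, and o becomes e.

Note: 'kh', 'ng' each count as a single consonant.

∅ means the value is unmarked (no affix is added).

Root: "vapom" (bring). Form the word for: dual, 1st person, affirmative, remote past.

Attach tense remote past va- → vavapom.
Attach number dual -o → vavapomo.
polarity = affirmative: zero marking, form stays vavapomo.
Attach person 1st person dep- → depvavapomo.
Apply vowel harmony: depvavapomo → dapvavapomo.

dapvavapomo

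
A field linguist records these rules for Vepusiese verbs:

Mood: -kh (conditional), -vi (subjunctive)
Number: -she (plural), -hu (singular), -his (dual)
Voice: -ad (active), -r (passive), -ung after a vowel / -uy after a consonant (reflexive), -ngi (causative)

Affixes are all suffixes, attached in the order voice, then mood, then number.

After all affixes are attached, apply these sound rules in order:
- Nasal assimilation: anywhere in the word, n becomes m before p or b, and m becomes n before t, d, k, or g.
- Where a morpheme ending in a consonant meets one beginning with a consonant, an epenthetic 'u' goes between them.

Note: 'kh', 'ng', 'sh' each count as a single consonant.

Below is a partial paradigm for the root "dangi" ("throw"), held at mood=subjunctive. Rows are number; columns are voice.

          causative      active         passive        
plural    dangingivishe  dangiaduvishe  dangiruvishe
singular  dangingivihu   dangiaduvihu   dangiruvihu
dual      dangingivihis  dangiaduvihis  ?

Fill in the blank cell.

Attach voice passive -r → dangir.
Attach mood subjunctive -vi → dangirvi.
Attach number dual -his → dangirvihis.
Nasal assimilation: no change.
Apply epenthesis: dangirvihis → dangiruvihis.

dangiruvihis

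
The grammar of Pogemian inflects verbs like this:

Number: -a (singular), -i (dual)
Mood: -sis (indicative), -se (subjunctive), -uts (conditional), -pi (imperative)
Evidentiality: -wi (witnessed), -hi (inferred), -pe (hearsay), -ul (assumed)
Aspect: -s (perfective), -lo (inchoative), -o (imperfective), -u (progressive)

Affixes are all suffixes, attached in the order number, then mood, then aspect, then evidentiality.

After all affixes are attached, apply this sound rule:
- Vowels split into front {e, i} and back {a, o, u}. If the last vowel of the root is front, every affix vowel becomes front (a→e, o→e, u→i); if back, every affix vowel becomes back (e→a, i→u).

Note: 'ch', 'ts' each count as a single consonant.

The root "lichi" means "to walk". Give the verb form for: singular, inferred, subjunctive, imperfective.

Attach number singular -a → lichia.
Attach mood subjunctive -se → lichiase.
Attach aspect imperfective -o → lichiaseo.
Attach evidentiality inferred -hi → lichiaseohi.
Apply vowel harmony: lichiaseohi → lichieseehi.

lichieseehi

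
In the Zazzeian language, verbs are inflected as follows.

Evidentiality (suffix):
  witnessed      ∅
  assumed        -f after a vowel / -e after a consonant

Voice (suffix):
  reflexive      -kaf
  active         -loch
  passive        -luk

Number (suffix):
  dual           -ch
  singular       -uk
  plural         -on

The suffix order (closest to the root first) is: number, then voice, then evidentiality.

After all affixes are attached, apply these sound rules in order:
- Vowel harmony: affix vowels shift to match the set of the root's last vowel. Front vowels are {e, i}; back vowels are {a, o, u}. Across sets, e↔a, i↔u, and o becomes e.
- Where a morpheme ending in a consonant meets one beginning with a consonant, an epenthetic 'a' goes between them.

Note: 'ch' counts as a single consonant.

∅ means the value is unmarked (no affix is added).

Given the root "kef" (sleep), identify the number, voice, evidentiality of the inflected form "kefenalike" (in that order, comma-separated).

Segment: kef-on-luk-e.
number: -on → plural.
voice: -luk → passive.
evidentiality: -f/e → assumed.

plural, passive, assumed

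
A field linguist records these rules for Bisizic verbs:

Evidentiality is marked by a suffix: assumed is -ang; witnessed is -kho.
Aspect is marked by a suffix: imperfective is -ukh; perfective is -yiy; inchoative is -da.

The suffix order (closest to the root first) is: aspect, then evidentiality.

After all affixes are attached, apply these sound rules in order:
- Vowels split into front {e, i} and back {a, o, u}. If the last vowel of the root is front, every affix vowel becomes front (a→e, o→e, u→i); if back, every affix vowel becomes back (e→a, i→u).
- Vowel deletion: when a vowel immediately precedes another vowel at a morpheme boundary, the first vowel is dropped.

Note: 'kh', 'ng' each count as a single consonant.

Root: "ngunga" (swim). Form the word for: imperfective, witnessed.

Attach aspect imperfective -ukh → ngungaukh.
Attach evidentiality witnessed -kho → ngungaukhkho.
Vowel harmony: no change.
Apply vowel deletion: ngungaukhkho → ngungukhkho.

ngungukhkho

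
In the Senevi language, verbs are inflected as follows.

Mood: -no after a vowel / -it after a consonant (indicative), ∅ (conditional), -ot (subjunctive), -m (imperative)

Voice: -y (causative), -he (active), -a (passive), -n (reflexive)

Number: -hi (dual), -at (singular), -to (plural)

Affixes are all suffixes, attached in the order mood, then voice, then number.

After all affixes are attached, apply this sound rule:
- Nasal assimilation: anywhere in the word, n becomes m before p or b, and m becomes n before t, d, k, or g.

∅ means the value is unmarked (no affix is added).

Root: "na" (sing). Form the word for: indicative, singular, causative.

Attach mood indicative -no (after vowel 'a') → nano.
Attach voice causative -y → nanoy.
Attach number singular -at → nanoyat.
Nasal assimilation: no change.

nanoyat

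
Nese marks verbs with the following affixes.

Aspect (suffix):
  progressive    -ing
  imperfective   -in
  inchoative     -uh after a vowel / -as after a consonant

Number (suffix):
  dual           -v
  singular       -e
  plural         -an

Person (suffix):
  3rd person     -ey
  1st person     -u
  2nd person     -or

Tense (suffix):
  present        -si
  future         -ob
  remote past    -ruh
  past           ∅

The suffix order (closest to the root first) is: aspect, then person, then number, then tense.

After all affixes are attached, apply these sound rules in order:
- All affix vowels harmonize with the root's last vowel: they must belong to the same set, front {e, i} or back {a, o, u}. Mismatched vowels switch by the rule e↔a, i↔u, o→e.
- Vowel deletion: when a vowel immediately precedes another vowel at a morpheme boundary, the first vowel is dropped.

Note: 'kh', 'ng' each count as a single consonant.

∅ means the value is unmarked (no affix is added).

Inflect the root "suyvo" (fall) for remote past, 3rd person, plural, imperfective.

Attach aspect imperfective -in → suyvoin.
Attach person 3rd person -ey → suyvoiney.
Attach number plural -an → suyvoineyan.
Attach tense remote past -ruh → suyvoineyanruh.
Apply vowel harmony: suyvoineyanruh → suyvounayanruh.
Apply vowel deletion: suyvounayanruh → suyvunayanruh.

suyvunayanruh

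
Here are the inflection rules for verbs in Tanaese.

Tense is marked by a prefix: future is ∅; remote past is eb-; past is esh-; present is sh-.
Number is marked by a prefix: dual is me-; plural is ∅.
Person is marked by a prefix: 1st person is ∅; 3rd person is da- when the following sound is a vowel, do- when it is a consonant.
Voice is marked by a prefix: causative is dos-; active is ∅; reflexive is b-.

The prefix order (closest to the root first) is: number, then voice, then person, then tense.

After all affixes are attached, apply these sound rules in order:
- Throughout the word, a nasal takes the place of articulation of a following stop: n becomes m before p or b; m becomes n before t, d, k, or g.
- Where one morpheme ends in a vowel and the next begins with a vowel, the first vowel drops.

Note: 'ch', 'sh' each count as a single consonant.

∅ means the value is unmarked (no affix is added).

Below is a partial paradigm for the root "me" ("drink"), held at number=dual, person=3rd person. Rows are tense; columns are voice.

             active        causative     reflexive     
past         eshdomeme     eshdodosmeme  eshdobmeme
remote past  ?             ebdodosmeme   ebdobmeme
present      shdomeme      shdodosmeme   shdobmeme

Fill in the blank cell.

ebdomeme

Attach number dual me- → meme.
voice = active: zero marking, form stays meme.
Attach person 3rd person do- (before consonant 'm') → domeme.
Attach tense remote past eb- → ebdomeme.
Nasal assimilation: no change.
Vowel deletion: no change.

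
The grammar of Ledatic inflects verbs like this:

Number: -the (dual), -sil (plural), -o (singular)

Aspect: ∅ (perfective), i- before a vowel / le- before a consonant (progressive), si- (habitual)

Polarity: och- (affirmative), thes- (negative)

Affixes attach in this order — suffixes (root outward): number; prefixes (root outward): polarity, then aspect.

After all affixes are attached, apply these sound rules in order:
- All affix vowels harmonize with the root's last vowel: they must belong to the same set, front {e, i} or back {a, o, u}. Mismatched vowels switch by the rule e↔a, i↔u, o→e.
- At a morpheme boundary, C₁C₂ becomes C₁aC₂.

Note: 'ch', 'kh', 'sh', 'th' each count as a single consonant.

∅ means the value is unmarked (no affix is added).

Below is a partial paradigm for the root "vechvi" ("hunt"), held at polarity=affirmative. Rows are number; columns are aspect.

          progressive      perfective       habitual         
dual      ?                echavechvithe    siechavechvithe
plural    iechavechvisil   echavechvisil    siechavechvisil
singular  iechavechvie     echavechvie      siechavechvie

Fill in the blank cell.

iechavechvithe

Attach polarity affirmative och- → ochvechvi.
Attach number dual -the → ochvechvithe.
Attach aspect progressive i- (before vowel 'o') → iochvechvithe.
Apply vowel harmony: iochvechvithe → iechvechvithe.
Apply epenthesis: iechvechvithe → iechavechvithe.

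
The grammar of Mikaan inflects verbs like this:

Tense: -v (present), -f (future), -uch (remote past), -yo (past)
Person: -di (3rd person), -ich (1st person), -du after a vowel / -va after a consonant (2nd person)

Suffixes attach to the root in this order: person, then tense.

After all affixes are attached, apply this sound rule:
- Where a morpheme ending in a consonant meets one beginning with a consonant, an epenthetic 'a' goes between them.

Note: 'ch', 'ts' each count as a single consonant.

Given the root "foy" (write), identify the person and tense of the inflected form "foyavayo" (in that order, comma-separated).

2nd person, past

Segment: foy-va-yo.
person: -du/va → 2nd person.
tense: -yo → past.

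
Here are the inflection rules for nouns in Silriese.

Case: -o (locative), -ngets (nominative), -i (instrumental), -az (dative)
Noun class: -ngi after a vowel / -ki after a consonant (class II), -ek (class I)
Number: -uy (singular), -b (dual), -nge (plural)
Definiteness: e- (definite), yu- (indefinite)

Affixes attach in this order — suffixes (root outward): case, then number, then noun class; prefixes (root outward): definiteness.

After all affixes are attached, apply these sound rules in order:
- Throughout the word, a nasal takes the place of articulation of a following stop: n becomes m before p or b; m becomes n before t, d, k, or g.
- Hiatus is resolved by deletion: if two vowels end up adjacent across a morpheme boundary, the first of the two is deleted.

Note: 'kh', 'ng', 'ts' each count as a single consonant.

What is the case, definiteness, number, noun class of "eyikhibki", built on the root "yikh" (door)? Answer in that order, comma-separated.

Segment: e-yikh-i-b-ki.
case: -i → instrumental.
definiteness: e- → definite.
number: -b → dual.
noun class: -ngi/ki → class II.

instrumental, definite, dual, class II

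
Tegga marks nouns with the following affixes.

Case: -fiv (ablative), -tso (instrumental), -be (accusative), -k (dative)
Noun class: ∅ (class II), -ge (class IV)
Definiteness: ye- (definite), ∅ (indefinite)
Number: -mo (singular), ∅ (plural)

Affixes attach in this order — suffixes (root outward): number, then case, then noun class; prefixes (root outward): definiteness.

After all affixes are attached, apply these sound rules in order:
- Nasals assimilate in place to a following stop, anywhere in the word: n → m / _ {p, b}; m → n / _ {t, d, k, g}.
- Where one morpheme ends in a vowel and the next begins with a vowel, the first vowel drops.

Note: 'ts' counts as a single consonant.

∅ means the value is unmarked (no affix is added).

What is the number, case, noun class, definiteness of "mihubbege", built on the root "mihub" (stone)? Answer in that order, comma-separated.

Segment: mihub-be-ge.
number: ∅ → plural.
case: -be → accusative.
noun class: -ge → class IV.
definiteness: ∅ → indefinite.

plural, accusative, class IV, indefinite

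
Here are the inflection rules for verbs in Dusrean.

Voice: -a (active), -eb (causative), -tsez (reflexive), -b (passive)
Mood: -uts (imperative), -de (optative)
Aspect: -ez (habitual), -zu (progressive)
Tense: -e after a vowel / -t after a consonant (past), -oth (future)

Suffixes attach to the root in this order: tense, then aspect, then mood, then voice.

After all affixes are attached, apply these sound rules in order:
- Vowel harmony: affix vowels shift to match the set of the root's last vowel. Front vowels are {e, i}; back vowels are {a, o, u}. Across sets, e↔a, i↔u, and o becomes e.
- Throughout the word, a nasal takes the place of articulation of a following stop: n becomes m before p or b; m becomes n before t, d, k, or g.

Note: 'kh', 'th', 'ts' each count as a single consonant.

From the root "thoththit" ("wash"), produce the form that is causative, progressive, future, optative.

thoththitethzideeb

Attach tense future -oth → thoththitoth.
Attach aspect progressive -zu → thoththitothzu.
Attach mood optative -de → thoththitothzude.
Attach voice causative -eb → thoththitothzudeeb.
Apply vowel harmony: thoththitothzudeeb → thoththitethzideeb.
Nasal assimilation: no change.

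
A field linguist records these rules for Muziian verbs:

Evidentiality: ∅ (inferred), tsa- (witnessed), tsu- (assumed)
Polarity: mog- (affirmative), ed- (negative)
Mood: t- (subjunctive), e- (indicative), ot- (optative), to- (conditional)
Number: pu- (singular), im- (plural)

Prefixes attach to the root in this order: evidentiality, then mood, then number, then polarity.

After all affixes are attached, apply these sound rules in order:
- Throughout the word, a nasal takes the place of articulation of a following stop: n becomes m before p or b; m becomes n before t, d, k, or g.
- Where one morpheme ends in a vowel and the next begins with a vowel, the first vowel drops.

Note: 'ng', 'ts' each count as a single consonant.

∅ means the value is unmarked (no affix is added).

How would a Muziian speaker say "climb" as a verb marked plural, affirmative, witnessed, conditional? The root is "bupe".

mogintotsabupe

Attach evidentiality witnessed tsa- → tsabupe.
Attach mood conditional to- → totsabupe.
Attach number plural im- → imtotsabupe.
Attach polarity affirmative mog- → mogimtotsabupe.
Apply nasal assimilation: mogimtotsabupe → mogintotsabupe.
Vowel deletion: no change.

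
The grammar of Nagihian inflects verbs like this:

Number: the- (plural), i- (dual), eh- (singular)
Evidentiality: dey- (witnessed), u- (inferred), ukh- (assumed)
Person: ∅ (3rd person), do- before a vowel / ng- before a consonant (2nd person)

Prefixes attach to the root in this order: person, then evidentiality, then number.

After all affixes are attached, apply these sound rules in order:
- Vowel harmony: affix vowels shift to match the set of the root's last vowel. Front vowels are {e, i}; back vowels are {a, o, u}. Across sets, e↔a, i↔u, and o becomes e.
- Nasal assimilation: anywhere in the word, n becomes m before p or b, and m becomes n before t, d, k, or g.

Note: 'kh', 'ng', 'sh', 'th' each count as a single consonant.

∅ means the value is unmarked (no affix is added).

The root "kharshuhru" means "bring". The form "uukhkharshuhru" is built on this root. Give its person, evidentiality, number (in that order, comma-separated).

3rd person, assumed, dual

Segment: i-ukh-kharshuhru.
person: ∅ → 3rd person.
evidentiality: ukh- → assumed.
number: i- → dual.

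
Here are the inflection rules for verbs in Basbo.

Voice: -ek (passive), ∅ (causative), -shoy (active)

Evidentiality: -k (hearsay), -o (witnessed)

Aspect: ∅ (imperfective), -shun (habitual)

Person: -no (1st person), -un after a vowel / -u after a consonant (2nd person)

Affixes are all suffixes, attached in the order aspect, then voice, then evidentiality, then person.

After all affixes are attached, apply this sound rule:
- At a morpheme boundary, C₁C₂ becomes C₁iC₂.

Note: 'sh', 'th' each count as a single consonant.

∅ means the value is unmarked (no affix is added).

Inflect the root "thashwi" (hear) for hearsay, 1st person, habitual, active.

Attach aspect habitual -shun → thashwishun.
Attach voice active -shoy → thashwishunshoy.
Attach evidentiality hearsay -k → thashwishunshoyk.
Attach person 1st person -no → thashwishunshoykno.
Apply epenthesis: thashwishunshoykno → thashwishunishoyikino.

thashwishunishoyikino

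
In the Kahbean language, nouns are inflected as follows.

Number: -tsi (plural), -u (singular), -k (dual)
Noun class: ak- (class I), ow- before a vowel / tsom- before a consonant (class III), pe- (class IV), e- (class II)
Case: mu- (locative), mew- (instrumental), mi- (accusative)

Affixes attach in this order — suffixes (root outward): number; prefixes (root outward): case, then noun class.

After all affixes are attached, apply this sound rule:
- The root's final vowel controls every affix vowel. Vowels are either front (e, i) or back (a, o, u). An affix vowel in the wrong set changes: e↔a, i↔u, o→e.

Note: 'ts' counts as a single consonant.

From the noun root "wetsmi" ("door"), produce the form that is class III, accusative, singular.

tsemmiwetsmii

Attach number singular -u → wetsmiu.
Attach case accusative mi- → miwetsmiu.
Attach noun class class III tsom- (before consonant 'm') → tsommiwetsmiu.
Apply vowel harmony: tsommiwetsmiu → tsemmiwetsmii.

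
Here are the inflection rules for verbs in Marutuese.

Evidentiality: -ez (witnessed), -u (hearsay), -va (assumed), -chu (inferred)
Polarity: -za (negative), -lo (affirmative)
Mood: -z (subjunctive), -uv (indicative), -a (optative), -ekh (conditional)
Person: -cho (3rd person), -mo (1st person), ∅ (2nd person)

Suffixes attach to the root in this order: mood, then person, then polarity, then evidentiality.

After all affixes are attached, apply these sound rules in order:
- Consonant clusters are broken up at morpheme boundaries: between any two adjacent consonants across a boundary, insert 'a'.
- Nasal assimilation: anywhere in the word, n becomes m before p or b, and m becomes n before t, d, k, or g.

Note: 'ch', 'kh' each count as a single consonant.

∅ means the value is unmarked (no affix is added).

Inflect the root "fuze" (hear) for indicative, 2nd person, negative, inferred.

Attach mood indicative -uv → fuzeuv.
person = 2nd person: zero marking, form stays fuzeuv.
Attach polarity negative -za → fuzeuvza.
Attach evidentiality inferred -chu → fuzeuvzachu.
Apply epenthesis: fuzeuvzachu → fuzeuvazachu.
Nasal assimilation: no change.

fuzeuvazachu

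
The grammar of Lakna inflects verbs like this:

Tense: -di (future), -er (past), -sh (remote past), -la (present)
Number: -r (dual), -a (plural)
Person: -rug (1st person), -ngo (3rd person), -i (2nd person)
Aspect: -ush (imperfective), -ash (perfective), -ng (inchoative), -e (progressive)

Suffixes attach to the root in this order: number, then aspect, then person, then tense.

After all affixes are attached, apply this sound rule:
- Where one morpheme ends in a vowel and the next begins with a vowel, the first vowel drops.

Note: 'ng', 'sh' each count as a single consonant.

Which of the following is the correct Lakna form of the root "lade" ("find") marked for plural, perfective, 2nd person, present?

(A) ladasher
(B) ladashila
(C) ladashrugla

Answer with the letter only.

Attach number plural -a → ladea.
Attach aspect perfective -ash → ladeaash.
Attach person 2nd person -i → ladeaashi.
Attach tense present -la → ladeaashila.
Apply vowel deletion: ladeaashila → ladashila.
So the correct form is ladashila, option (B).
(A) ladasher is wrong: it uses past instead of present for tense.
(C) ladashrugla is wrong: it uses 1st person instead of 2nd person for person.

B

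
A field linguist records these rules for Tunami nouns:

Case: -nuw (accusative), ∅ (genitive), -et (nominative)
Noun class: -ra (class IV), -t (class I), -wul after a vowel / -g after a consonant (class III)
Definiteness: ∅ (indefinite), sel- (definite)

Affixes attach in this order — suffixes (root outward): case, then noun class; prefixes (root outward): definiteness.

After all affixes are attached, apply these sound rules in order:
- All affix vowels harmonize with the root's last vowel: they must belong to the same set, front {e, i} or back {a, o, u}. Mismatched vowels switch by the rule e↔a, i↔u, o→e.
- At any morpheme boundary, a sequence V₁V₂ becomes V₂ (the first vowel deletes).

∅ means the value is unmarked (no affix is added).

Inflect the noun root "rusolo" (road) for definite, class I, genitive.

salrusolot

case = genitive: zero marking, form stays rusolo.
Attach noun class class I -t → rusolot.
Attach definiteness definite sel- → selrusolot.
Apply vowel harmony: selrusolot → salrusolot.
Vowel deletion: no change.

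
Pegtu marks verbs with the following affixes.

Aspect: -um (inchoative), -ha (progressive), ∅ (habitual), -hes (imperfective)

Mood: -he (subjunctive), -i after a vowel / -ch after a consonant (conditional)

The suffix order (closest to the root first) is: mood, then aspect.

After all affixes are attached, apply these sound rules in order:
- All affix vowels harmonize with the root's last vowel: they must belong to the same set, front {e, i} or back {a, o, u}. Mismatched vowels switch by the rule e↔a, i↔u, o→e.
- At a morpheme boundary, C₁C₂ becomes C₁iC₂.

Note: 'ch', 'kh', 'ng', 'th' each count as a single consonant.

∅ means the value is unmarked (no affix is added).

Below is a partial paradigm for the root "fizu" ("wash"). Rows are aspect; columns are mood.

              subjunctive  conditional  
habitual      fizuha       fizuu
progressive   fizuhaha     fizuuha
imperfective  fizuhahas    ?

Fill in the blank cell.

Attach mood conditional -i (after vowel 'u') → fizui.
Attach aspect imperfective -hes → fizuihes.
Apply vowel harmony: fizuihes → fizuuhas.
Epenthesis: no change.

fizuuhas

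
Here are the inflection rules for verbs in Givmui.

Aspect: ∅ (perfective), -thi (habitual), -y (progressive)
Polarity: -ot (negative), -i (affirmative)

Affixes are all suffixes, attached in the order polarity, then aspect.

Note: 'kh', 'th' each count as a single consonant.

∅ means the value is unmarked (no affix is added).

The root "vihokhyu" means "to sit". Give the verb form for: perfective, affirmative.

Attach polarity affirmative -i → vihokhyui.
aspect = perfective: zero marking, form stays vihokhyui.

vihokhyui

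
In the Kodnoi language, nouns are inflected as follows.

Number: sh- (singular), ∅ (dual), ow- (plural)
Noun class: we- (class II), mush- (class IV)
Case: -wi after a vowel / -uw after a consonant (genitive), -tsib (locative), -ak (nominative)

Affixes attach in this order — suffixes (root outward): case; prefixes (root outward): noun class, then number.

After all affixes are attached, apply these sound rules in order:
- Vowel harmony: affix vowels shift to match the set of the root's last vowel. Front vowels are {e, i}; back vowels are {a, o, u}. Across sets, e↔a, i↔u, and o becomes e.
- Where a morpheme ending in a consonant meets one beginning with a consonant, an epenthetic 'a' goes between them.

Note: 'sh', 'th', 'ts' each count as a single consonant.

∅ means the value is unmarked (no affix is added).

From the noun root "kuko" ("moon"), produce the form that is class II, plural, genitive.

Attach noun class class II we- → wekuko.
Attach case genitive -wi (after vowel 'o') → wekukowi.
Attach number plural ow- → owwekukowi.
Apply vowel harmony: owwekukowi → owwakukowu.
Apply epenthesis: owwakukowu → owawakukowu.

owawakukowu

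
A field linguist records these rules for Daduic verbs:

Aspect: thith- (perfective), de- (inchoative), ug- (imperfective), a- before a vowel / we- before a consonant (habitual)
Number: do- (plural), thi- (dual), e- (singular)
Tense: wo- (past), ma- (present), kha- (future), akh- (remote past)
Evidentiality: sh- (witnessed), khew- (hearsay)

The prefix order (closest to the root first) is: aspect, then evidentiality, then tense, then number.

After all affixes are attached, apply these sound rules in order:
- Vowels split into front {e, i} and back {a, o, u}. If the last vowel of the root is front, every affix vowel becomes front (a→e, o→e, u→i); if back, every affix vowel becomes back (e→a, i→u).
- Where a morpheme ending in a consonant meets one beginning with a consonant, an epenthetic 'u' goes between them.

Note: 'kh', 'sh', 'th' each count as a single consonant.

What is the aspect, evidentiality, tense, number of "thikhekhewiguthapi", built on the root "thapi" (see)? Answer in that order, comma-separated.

imperfective, hearsay, future, dual

Segment: thi-kha-khew-ug-thapi.
aspect: ug- → imperfective.
evidentiality: khew- → hearsay.
tense: kha- → future.
number: thi- → dual.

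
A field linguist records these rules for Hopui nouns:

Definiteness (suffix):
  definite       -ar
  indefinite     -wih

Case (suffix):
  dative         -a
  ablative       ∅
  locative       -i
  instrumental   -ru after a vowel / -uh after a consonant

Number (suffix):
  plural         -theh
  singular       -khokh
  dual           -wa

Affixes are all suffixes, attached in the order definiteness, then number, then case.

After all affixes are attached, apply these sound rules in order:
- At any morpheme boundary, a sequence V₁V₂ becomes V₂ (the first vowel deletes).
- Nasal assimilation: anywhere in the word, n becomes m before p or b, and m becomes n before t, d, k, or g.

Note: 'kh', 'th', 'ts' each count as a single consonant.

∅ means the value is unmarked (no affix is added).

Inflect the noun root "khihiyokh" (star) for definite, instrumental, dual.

khihiyokharwaru

Attach definiteness definite -ar → khihiyokhar.
Attach number dual -wa → khihiyokharwa.
Attach case instrumental -ru (after vowel 'a') → khihiyokharwaru.
Vowel deletion: no change.
Nasal assimilation: no change.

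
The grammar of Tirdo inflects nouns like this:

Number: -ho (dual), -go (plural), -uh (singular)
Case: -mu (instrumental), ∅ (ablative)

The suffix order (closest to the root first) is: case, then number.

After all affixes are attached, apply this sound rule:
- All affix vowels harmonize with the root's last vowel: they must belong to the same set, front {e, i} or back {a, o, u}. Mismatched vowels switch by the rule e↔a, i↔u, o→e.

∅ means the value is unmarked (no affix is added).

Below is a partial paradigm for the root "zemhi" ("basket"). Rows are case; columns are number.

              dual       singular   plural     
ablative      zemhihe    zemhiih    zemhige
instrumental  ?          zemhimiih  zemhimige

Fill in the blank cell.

Attach case instrumental -mu → zemhimu.
Attach number dual -ho → zemhimuho.
Apply vowel harmony: zemhimuho → zemhimihe.

zemhimihe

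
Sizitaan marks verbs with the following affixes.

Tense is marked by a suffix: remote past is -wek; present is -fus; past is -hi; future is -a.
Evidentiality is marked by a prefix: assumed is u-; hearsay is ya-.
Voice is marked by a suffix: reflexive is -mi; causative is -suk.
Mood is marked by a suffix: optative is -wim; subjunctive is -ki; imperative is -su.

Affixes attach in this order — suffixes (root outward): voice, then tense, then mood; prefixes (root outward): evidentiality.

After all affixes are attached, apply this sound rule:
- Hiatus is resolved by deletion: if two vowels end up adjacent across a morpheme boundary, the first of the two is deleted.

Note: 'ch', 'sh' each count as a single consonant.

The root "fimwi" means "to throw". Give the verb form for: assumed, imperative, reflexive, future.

ufimwimasu

Attach voice reflexive -mi → fimwimi.
Attach tense future -a → fimwimia.
Attach mood imperative -su → fimwimiasu.
Attach evidentiality assumed u- → ufimwimiasu.
Apply vowel deletion: ufimwimiasu → ufimwimasu.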